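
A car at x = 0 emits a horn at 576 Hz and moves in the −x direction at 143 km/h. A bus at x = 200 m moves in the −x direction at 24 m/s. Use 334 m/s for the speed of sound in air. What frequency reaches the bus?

143 km/h = 39.72 m/s.
The observer lies on the +x side, so the source is heading away from the observer and the observer is heading toward the source.
With source receding and observer approaching, f' = f · (v + v_o)/(v + v_s).
f' = 576 × (334 + 24)/(334 + 39.72) = 576 × 358/373.72 ≈ 552 Hz.

552 Hz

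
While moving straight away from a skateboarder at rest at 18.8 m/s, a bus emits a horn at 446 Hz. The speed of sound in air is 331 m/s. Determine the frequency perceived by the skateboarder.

Moving source, stationary observer: f' = f · v/(v + v_s) since the source is receding.
f' = 446 × 331/(331 + 18.8) = 446 × 331/349.8 ≈ 422 Hz.

422 Hz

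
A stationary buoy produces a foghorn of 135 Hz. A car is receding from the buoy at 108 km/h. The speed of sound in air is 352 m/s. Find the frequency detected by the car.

108 km/h = 30 m/s.
Moving observer, stationary source: f' = f · (v − v_o)/v.
f' = 135 × (352 − 30)/352 = 135 × 322/352 ≈ 123 Hz.

123 Hz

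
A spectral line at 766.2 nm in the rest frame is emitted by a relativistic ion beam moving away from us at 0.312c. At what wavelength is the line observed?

Relativistic Doppler for wavelength: λ' = λ₀ · √((1 + β)/(1 − β)).
λ' = 766.2 × √(1.3120/0.6880) = 766.2 × 1.38093 ≈ 1058.1 nm.

1058.1 nm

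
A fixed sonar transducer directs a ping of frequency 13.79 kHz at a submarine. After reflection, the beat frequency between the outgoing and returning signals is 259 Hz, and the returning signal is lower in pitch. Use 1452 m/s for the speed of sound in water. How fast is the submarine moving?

Double Doppler shift off a moving reflector: f₂ = f₀ · (v + u)/(v − u) (u > 0 toward emitter).
Returning signal is lower, so f₂ = f₀ − Δf = 13790 − 259 = 13531 Hz.
Rearranging, u = v · (f₂ − f₀)/(f₂ + f₀) = 1452 × -259/27321 ≈ -13.8 m/s.
So the submarine is moving at 13.8 m/s away from the emitter.

13.8 m/s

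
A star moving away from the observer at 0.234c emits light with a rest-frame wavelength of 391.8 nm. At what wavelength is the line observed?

Relativistic Doppler for wavelength: λ' = λ₀ · √((1 + β)/(1 − β)).
λ' = 391.8 × √(1.2340/0.7660) = 391.8 × 1.26924 ≈ 497.3 nm.

497.3 nm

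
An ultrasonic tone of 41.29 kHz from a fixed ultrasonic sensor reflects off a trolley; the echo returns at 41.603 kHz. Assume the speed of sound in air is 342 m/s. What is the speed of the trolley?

Double Doppler shift off a moving reflector: f₂ = f₀ · (v + u)/(v − u) (u > 0 toward emitter).
Rearranging, u = v · (f₂ − f₀)/(f₂ + f₀) = 342 × 0.313/82.893 ≈ 1.29 m/s.
So the trolley is moving at 1.29 m/s toward the emitter.

1.29 m/s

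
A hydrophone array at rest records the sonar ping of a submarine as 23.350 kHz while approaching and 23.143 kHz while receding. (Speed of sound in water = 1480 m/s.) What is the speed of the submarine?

6.6 m/s

f₁/f₂ = (v + v_s)/(v − v_s), so v_s = v · (f₁ − f₂)/(f₁ + f₂).
v_s = 1480 × (23.350 − 23.143)/(23.350 + 23.143) = 1480 × 0.207/46.493 ≈ 6.6 m/s.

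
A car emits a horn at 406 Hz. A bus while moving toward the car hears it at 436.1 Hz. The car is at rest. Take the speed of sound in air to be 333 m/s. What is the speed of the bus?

24.7 m/s

f' = f · (v + v_o)/v ⇒ v_o = v · |f'/f − 1|.
v_o = 333 × |436.1/406 − 1| = 333 × 0.07414 ≈ 24.7 m/s.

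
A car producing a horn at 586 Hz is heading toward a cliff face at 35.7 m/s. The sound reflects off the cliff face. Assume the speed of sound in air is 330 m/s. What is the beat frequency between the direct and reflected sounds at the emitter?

142 Hz

The cliff face receives the sound from a moving source: f₁ = f₀ · v/(v − v_e) = 586 × 330/294.3 ≈ 657.1 Hz.
On the return leg the car is a moving observer: f₂ = f₁ · (v + v_e)/v = 657.1 × 365.7/330 ≈ 728.2 Hz.
Equivalently f₂ = f₀ · (v + v_e)/(v − v_e).
Beat against the emitted tone: |f₂ − f₀| = 2v_e·f₀/(v − v_e) = 2 × 35.7 × 586/294.3 ≈ 142 Hz.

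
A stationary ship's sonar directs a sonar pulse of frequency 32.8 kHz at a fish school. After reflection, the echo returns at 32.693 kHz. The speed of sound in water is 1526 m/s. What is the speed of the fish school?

2.49 m/s

Double Doppler shift off a moving reflector: f₂ = f₀ · (v + u)/(v − u) (u > 0 toward emitter).
Rearranging, u = v · (f₂ − f₀)/(f₂ + f₀) = 1526 × -0.107/65.493 ≈ -2.49 m/s.
So the fish school is moving at 2.49 m/s away from the emitter.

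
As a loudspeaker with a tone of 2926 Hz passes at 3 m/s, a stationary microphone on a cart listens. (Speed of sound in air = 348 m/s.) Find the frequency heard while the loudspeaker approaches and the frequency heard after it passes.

Approaching: f₁ = f · v/(v − v_s) = 2926 × 348/345 ≈ 2951 Hz.
Receding: f₂ = f · v/(v + v_s) = 2926 × 348/351 ≈ 2901 Hz.

2951 Hz approaching; 2901 Hz receding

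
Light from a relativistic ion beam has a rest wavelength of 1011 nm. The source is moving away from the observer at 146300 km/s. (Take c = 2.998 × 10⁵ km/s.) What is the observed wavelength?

1723.5 nm

β = v/c = 146300/299800 = 0.4880.
Relativistic Doppler for wavelength: λ' = λ₀ · √((1 + β)/(1 − β)).
λ' = 1011 × √(1.4880/0.5120) = 1011 × 1.70475 ≈ 1723.5 nm.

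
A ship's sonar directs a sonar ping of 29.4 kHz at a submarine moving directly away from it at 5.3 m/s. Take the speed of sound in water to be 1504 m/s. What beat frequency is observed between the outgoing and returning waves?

At the submarine (a moving observer), f₁ = f₀ · (v − u)/v = 29.4 × 1498.7/1504 ≈ 29.296 kHz.
On reflection it acts as a source moving away from the stationary detector: f₂ = f₁ · v/(v + u) = 29.296 × 1504/1509.3 ≈ 29.194 kHz.
Equivalently f₂ = f₀ · (v − u)/(v + u).
Beat frequency (with f₀ = 29400 Hz): |f₂ − f₀| = 2u·f₀/(v + u) = 2 × 5.3 × 29400/1509.3 ≈ 206 Hz.

206 Hz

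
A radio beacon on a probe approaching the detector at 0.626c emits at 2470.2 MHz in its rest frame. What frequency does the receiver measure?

Relativistic Doppler for frequency: f' = f₀ · √((1 + β)/(1 − β)).
f' = 2470.2 × √(1.6260/0.3740) = 2470.2 × 2.08509 ≈ 5150.6 MHz.

5150.6 MHz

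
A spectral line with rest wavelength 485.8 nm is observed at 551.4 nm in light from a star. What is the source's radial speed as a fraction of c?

λ'/λ₀ = 1.1350 > 1 (redshift), so the source is receding.
λ'/λ₀ = √((1 + β)/(1 − β)) for a receding source ⇒ β = (r² − 1)/(r² + 1) with r = λ'/λ₀.
β = (1.2883 − 1)/(1.2883 + 1) ≈ 0.126.

0.126c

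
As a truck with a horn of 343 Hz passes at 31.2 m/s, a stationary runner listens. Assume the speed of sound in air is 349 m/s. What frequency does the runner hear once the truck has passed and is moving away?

Receding: f₂ = f · v/(v + v_s) = 343 × 349/380.2 ≈ 315 Hz.

315 Hz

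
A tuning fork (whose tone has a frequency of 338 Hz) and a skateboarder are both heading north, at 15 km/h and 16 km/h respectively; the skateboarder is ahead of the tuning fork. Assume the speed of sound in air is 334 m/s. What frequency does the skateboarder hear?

15 km/h = 4.167 m/s; 16 km/h = 4.444 m/s.
The skateboarder is ahead, so the tuning fork is moving toward it while the skateboarder is moving away from the tuning fork.
General Doppler shift: f' = f · (v − v_o)/(v − v_s).
f' = 338 × (334 − 4.444)/(334 − 4.167) = 338 × 329.56/329.83 ≈ 338 Hz.

338 Hz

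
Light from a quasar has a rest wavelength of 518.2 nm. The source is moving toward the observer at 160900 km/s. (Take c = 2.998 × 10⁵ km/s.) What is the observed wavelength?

284.5 nm

β = v/c = 160900/299800 = 0.5367.
Relativistic Doppler for wavelength: λ' = λ₀ · √((1 − β)/(1 + β)).
λ' = 518.2 × √(0.4633/1.5367) = 518.2 × 0.54909 ≈ 284.5 nm.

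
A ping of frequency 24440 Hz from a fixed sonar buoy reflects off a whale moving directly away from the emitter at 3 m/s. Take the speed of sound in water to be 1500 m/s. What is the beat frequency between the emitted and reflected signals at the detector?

The whale first receives the wave as a moving observer: f₁ = f₀ · (v − u)/v = 24440 × (1500 − 3)/1500 ≈ 24391.1 Hz.
On reflection it acts as a source moving away from the stationary detector: f₂ = f₁ · v/(v + u) = 24391.1 × 1500/1503 ≈ 24342.4 Hz.
Beat frequency: |f₂ − f₀| = 2u·f₀/(v + u) = 2 × 3 × 24440/1503 ≈ 98 Hz.

98 Hz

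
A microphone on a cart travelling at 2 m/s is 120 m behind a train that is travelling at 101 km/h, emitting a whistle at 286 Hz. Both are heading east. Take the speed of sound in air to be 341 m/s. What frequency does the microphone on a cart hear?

266 Hz

101 km/h = 28.06 m/s.
The microphone on a cart is behind, so the train is moving away from it while the microphone on a cart is moving toward the train.
Both move, so f' = f · (v + v_o)/(v + v_s).
f' = 286 × (341 + 2)/(341 + 28.06) = 286 × 343/369.06 ≈ 266 Hz.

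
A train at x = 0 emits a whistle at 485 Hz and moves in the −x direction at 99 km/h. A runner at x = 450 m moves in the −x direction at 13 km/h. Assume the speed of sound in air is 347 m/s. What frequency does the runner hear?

99 km/h = 27.5 m/s; 13 km/h = 3.611 m/s.
The observer lies on the +x side, so the source is heading away from the observer and the observer is heading toward the source.
General Doppler shift: f' = f · (v + v_o)/(v + v_s).
f' = 485 × (347 + 3.611)/(347 + 27.5) = 485 × 350.61/374.5 ≈ 454 Hz.

454 Hz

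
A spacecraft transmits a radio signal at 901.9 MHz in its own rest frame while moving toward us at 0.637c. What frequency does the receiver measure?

Relativistic Doppler for frequency: f' = f₀ · √((1 + β)/(1 − β)).
f' = 901.9 × √(1.6370/0.3630) = 901.9 × 2.12359 ≈ 1915.3 MHz.

1915.3 MHz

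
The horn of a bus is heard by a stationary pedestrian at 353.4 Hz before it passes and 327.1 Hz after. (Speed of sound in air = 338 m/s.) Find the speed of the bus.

13.1 m/s

f₁/f₂ = (v + v_s)/(v − v_s), so v_s = v · (f₁ − f₂)/(f₁ + f₂).
v_s = 338 × (353.4 − 327.1)/(353.4 + 327.1) = 338 × 26.3/680.5 ≈ 13.1 m/s.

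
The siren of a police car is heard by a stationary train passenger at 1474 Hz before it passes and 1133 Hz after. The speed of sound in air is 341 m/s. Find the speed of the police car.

45 m/s

f₁/f₂ = (v + v_s)/(v − v_s), so v_s = v · (f₁ − f₂)/(f₁ + f₂).
v_s = 341 × (1474 − 1133)/(1474 + 1133) = 341 × 341/2607 ≈ 45 m/s.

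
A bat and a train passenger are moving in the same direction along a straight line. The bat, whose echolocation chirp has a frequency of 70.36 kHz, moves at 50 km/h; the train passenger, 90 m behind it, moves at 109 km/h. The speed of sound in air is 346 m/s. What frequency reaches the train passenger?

50 km/h = 13.89 m/s; 109 km/h = 30.28 m/s.
The train passenger is behind, so the bat is moving away from it while the train passenger is moving toward the bat.
General Doppler shift: f' = f · (v + v_o)/(v + v_s).
f' = 70.36 × (346 + 30.28)/(346 + 13.89) = 70.36 × 376.28/359.89 ≈ 73.6 kHz.

73.6 kHz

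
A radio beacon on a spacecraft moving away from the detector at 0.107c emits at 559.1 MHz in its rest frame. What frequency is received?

Relativistic Doppler for frequency: f' = f₀ · √((1 − β)/(1 + β)).
f' = 559.1 × √(0.8930/1.1070) = 559.1 × 0.89816 ≈ 502.2 MHz.

502.2 MHz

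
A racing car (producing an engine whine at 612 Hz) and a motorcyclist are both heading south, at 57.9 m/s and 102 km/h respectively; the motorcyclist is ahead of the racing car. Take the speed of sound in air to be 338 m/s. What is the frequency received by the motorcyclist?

102 km/h = 28.33 m/s.
The motorcyclist is ahead, so the racing car is moving toward it while the motorcyclist is moving away from the racing car.
With source approaching and observer receding, f' = f · (v − v_o)/(v − v_s).
f' = 612 × (338 − 28.33)/(338 − 57.9) = 612 × 309.67/280.1 ≈ 677 Hz.

677 Hz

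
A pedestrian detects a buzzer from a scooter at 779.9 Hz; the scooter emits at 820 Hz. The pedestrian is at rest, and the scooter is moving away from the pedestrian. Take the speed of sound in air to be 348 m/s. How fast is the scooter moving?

17.9 m/s

f' = f · v/(v + v_s) ⇒ v_s = v · |1 − f/f'|.
v_s = 348 × |1 − 820/779.9| = 348 × 0.05142 ≈ 17.9 m/s.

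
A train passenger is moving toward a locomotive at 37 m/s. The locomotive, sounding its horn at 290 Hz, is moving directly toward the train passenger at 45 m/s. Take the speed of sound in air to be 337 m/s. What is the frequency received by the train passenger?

Both move, so f' = f · (v + v_o)/(v − v_s).
f' = 290 × (337 + 37)/(337 − 45) = 290 × 374/292 ≈ 371 Hz.

371 Hz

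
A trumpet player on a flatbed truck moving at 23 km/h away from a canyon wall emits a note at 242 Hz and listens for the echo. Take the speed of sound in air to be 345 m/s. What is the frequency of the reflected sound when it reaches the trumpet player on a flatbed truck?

23 km/h = 6.389 m/s.
The canyon wall receives the sound from a moving source: f₁ = f₀ · v/(v + v_e) = 242 × 345/351.39 ≈ 238 Hz.
On the return leg the trumpet player on a flatbed truck is a moving observer: f₂ = f₁ · (v − v_e)/v = 238 × 338.61/345 ≈ 233 Hz.

233 Hz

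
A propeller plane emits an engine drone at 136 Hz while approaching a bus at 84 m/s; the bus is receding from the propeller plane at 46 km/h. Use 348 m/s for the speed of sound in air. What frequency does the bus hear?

173 Hz

46 km/h = 12.78 m/s.
With source approaching and observer receding, f' = f · (v − v_o)/(v − v_s).
f' = 136 × (348 − 12.78)/(348 − 84) = 136 × 335.22/264 ≈ 173 Hz.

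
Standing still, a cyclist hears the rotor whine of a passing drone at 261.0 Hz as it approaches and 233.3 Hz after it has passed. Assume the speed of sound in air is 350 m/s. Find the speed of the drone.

19.6 m/s

f₁/f₂ = (v + v_s)/(v − v_s), so v_s = v · (f₁ − f₂)/(f₁ + f₂).
v_s = 350 × (261.0 − 233.3)/(261.0 + 233.3) = 350 × 27.7/494.3 ≈ 19.6 m/s.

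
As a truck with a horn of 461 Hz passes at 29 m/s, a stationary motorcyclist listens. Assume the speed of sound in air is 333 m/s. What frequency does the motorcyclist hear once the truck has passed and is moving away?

Receding: f₂ = f · v/(v + v_s) = 461 × 333/362 ≈ 424 Hz.

424 Hz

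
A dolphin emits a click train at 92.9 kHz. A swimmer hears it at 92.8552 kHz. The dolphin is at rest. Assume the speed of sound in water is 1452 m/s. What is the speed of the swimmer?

f' < f, so the swimmer is receding.
f' = f · (v − v_o)/v ⇒ v_o = v · |f'/f − 1|.
v_o = 1452 × |92.8552/92.9 − 1| = 1452 × 0.0004822 ≈ 0.70 m/s.

0.70 m/s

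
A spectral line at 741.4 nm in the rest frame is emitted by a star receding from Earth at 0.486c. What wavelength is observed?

1260.6 nm

Relativistic Doppler for wavelength: λ' = λ₀ · √((1 + β)/(1 − β)).
λ' = 741.4 × √(1.4860/0.5140) = 741.4 × 1.70031 ≈ 1260.6 nm.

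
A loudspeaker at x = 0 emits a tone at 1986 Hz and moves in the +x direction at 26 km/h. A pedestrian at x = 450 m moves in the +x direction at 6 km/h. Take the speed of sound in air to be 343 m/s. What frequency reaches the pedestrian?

26 km/h = 7.222 m/s; 6 km/h = 1.667 m/s.
The observer lies on the +x side, so the source is heading toward the observer and the observer is heading away from the source.
Both move, so f' = f · (v − v_o)/(v − v_s).
f' = 1986 × (343 − 1.667)/(343 − 7.222) = 1986 × 341.33/335.78 ≈ 2019 Hz.

2019 Hz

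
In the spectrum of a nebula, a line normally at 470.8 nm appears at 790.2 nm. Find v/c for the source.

0.476

λ'/λ₀ = 1.6784 > 1 (redshift), so the source is receding.
λ'/λ₀ = √((1 + β)/(1 − β)) for a receding source ⇒ β = (r² − 1)/(r² + 1) with r = λ'/λ₀.
β = (2.8171 − 1)/(2.8171 + 1) ≈ 0.476.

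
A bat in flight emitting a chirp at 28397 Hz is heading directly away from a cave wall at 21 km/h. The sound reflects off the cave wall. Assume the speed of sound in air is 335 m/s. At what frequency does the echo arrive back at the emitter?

27425 Hz

21 km/h = 5.833 m/s.
The cave wall receives the sound from a moving source: f₁ = f₀ · v/(v + v_e) = 28397 × 335/340.83 ≈ 27911 Hz.
On the return leg the bat in flight is a moving observer: f₂ = f₁ · (v − v_e)/v = 27911 × 329.17/335 ≈ 27425 Hz.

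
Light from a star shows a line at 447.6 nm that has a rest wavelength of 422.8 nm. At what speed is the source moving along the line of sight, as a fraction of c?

0.057

λ'/λ₀ = 1.0587 > 1 (redshift), so the source is receding.
λ'/λ₀ = √((1 + β)/(1 − β)) for a receding source ⇒ β = (r² − 1)/(r² + 1) with r = λ'/λ₀.
β = (1.1208 − 1)/(1.1208 + 1) ≈ 0.057.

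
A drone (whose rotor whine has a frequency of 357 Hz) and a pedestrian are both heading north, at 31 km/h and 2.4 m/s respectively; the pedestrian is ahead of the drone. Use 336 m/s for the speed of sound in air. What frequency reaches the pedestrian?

31 km/h = 8.611 m/s.
The pedestrian is ahead, so the drone is moving toward it while the pedestrian is moving away from the drone.
With source approaching and observer receding, f' = f · (v − v_o)/(v − v_s).
f' = 357 × (336 − 2.4)/(336 − 8.611) = 357 × 333.6/327.39 ≈ 364 Hz.

364 Hz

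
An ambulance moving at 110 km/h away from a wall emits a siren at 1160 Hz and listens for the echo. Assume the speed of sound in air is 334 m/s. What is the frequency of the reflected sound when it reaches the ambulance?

966 Hz

110 km/h = 30.56 m/s.
The wall receives the sound from a moving source: f₁ = f₀ · v/(v + v_e) = 1160 × 334/364.56 ≈ 1063 Hz.
On the return leg the ambulance is a moving observer: f₂ = f₁ · (v − v_e)/v = 1063 × 303.44/334 ≈ 966 Hz.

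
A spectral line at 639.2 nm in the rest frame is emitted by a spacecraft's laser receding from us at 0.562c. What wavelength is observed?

1207.1 nm

Relativistic Doppler for wavelength: λ' = λ₀ · √((1 + β)/(1 − β)).
λ' = 639.2 × √(1.5620/0.4380) = 639.2 × 1.88844 ≈ 1207.1 nm.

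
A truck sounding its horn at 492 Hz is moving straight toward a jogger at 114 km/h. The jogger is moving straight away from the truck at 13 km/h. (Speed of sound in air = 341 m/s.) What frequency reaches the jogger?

537 Hz

114 km/h = 31.67 m/s; 13 km/h = 3.611 m/s.
Both move, so f' = f · (v − v_o)/(v − v_s).
f' = 492 × (341 − 3.611)/(341 − 31.67) = 492 × 337.39/309.33 ≈ 537 Hz.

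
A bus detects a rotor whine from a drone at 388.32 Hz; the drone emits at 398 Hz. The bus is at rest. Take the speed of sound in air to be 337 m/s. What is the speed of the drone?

8.4 m/s

f' < f, so the drone is receding.
f' = f · v/(v + v_s) ⇒ v_s = v · |1 − f/f'|.
v_s = 337 × |1 − 398/388.32| = 337 × 0.02493 ≈ 8.4 m/s.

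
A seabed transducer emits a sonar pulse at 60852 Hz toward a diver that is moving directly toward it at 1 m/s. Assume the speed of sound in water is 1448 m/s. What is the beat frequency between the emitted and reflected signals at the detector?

At the diver (a moving observer), f₁ = f₀ · (v + u)/v = 60852 × 1449/1448 ≈ 60894.0 Hz.
The reflection then acts as a moving source: f₂ = f₁ · v/(v − u) ≈ 60936.1 Hz.
Beat frequency: |f₂ − f₀| = 2u·f₀/(v − u) = 2 × 1 × 60852/1447 ≈ 84 Hz.

84 Hz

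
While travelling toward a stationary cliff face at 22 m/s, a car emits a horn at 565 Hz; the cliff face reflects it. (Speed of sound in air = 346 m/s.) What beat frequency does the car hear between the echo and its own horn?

The cliff face receives the sound from a moving source: f₁ = f₀ · v/(v − v_e) = 565 × 346/324 ≈ 603.4 Hz.
On the return leg the car is a moving observer: f₂ = f₁ · (v + v_e)/v = 603.4 × 368/346 ≈ 641.7 Hz.
Equivalently f₂ = f₀ · (v + v_e)/(v − v_e).
Beat against the emitted tone: |f₂ − f₀| = 2v_e·f₀/(v − v_e) = 2 × 22 × 565/324 ≈ 77 Hz.

77 Hz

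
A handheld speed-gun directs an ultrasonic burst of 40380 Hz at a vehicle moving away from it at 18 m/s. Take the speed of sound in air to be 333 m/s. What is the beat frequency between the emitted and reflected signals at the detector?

4142 Hz

At the vehicle (a moving observer), f₁ = f₀ · (v − u)/v = 40380 × 315/333 ≈ 38197 Hz.
On reflection it acts as a source moving away from the stationary detector: f₂ = f₁ · v/(v + u) = 38197 × 333/351 ≈ 36238 Hz.
Equivalently f₂ = f₀ · (v − u)/(v + u).
Beat frequency: |f₂ − f₀| = 2u·f₀/(v + u) = 2 × 18 × 40380/351 ≈ 4142 Hz.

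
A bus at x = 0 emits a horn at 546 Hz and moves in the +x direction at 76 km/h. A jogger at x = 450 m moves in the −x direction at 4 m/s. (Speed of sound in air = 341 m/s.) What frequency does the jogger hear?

589 Hz

76 km/h = 21.11 m/s.
The observer lies on the +x side, so the source is heading toward the observer and the observer is heading toward the source.
With source approaching and observer approaching, f' = f · (v + v_o)/(v − v_s).
f' = 546 × (341 + 4)/(341 − 21.11) = 546 × 345/319.89 ≈ 589 Hz.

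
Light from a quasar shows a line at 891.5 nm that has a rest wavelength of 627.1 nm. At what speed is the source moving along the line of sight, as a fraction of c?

0.338c

λ'/λ₀ = 1.4216 > 1 (redshift), so the source is receding.
λ'/λ₀ = √((1 + β)/(1 − β)) for a receding source ⇒ β = (r² − 1)/(r² + 1) with r = λ'/λ₀.
β = (2.0210 − 1)/(2.0210 + 1) ≈ 0.338.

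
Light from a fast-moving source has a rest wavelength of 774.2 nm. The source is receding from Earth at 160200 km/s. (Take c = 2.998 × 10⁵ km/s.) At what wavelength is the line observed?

1405.4 nm

β = v/c = 160200/299800 = 0.5344.
Relativistic Doppler for wavelength: λ' = λ₀ · √((1 + β)/(1 − β)).
λ' = 774.2 × √(1.5344/0.4656) = 774.2 × 1.81525 ≈ 1405.4 nm.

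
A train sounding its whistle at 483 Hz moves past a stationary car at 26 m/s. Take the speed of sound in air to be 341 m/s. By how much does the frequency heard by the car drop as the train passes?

74.1 Hz

Approaching: f₁ = f · v/(v − v_s) = 483 × 341/315 ≈ 522.9 Hz.
Receding: f₂ = f · v/(v + v_s) = 483 × 341/367 ≈ 448.8 Hz.
Drop: f₁ − f₂ = 2f·v·v_s/(v² − v_s²) = 2 × 483 × 341 × 26/(341² − 26²) ≈ 74.1 Hz.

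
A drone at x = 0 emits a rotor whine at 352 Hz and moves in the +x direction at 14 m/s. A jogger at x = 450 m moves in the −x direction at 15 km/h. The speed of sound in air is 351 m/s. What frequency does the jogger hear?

15 km/h = 4.167 m/s.
The observer lies on the +x side, so the source is heading toward the observer and the observer is heading toward the source.
General Doppler shift: f' = f · (v + v_o)/(v − v_s).
f' = 352 × (351 + 4.167)/(351 − 14) = 352 × 355.17/337 ≈ 371 Hz.

371 Hz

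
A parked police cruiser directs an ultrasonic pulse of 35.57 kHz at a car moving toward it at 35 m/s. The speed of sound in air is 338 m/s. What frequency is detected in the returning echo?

The car first receives the wave as a moving observer: f₁ = f₀ · (v + u)/v = 35.57 × (338 + 35)/338 ≈ 39.3 kHz.
On reflection it acts as a source moving toward the stationary detector: f₂ = f₁ · v/(v − u) = 39.3 × 338/303 ≈ 43.8 kHz.

43.8 kHz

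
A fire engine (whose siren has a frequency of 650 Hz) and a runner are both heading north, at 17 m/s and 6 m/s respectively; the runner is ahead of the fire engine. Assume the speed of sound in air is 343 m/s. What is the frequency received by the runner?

672 Hz

The runner is ahead, so the fire engine is moving toward it while the runner is moving away from the fire engine.
General Doppler shift: f' = f · (v − v_o)/(v − v_s).
f' = 650 × (343 − 6)/(343 − 17) = 650 × 337/326 ≈ 672 Hz.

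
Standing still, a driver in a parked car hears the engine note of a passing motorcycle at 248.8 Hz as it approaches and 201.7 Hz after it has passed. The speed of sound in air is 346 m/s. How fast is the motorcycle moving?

f₁/f₂ = (v + v_s)/(v − v_s), so v_s = v · (f₁ − f₂)/(f₁ + f₂).
v_s = 346 × (248.8 − 201.7)/(248.8 + 201.7) = 346 × 47.1/450.5 ≈ 36 m/s.

36 m/s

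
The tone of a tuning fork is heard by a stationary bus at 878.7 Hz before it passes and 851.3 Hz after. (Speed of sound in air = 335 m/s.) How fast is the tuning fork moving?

f₁/f₂ = (v + v_s)/(v − v_s), so v_s = v · (f₁ − f₂)/(f₁ + f₂).
v_s = 335 × (878.7 − 851.3)/(878.7 + 851.3) = 335 × 27.4/1730.0 ≈ 5.3 m/s.

5.3 m/s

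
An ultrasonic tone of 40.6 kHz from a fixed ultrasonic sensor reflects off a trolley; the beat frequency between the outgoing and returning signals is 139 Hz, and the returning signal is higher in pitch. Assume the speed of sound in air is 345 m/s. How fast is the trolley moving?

Double Doppler shift off a moving reflector: f₂ = f₀ · (v + u)/(v − u) (u > 0 toward emitter).
Returning signal is higher, so f₂ = f₀ + Δf = 40600 + 139 = 40739 Hz.
Rearranging, u = v · (f₂ − f₀)/(f₂ + f₀) = 345 × 139/81339 ≈ 0.59 m/s.
So the trolley is moving at 0.59 m/s toward the emitter.

0.59 m/s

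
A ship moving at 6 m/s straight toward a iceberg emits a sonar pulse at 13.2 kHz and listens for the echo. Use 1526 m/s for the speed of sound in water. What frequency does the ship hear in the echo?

13.30 kHz

The iceberg receives the sound from a moving source: f₁ = f₀ · v/(v − v_e) = 13.2 × 1526/1520 ≈ 13.25 kHz.
On the return leg the ship is a moving observer: f₂ = f₁ · (v + v_e)/v = 13.25 × 1532/1526 ≈ 13.30 kHz.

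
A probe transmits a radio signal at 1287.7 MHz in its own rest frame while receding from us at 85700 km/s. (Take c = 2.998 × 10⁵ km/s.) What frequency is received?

β = v/c = 85700/299800 = 0.2859.
Relativistic Doppler for frequency: f' = f₀ · √((1 − β)/(1 + β)).
f' = 1287.7 × √(0.7141/1.2859) = 1287.7 × 0.74524 ≈ 959.6 MHz.

959.6 MHz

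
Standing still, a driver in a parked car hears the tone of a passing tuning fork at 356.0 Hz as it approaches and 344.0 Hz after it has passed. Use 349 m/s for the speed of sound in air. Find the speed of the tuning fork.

6.0 m/s

f₁/f₂ = (v + v_s)/(v − v_s), so v_s = v · (f₁ − f₂)/(f₁ + f₂).
v_s = 349 × (356.0 − 344.0)/(356.0 + 344.0) = 349 × 12.0/700.0 ≈ 6.0 m/s.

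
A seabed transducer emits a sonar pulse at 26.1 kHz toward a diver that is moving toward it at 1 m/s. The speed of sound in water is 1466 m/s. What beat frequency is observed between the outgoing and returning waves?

35.6 Hz

The diver first receives the wave as a moving observer: f₁ = f₀ · (v + u)/v = 26.1 × (1466 + 1)/1466 ≈ 26.1178 kHz.
On reflection it acts as a source moving toward the stationary detector: f₂ = f₁ · v/(v − u) = 26.1178 × 1466/1465 ≈ 26.1356 kHz.
Equivalently f₂ = f₀ · (v + u)/(v − u).
Beat frequency (with f₀ = 26100 Hz): |f₂ − f₀| = 2u·f₀/(v − u) = 2 × 1 × 26100/1465 ≈ 35.6 Hz.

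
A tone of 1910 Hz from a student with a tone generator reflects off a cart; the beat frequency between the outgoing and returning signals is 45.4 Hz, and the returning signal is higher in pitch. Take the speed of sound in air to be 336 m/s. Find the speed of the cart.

Double Doppler shift off a moving reflector: f₂ = f₀ · (v + u)/(v − u) (u > 0 toward emitter).
Returning signal is higher, so f₂ = f₀ + Δf = 1910 + 45.4 = 1955.4 Hz.
Rearranging, u = v · (f₂ − f₀)/(f₂ + f₀) = 336 × 45.4/3865.4 ≈ 3.9 m/s.
So the cart is moving at 3.9 m/s toward the emitter.

3.9 m/s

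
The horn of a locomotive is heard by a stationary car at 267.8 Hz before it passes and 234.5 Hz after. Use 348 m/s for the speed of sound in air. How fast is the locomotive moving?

23.1 m/s

f₁/f₂ = (v + v_s)/(v − v_s), so v_s = v · (f₁ − f₂)/(f₁ + f₂).
v_s = 348 × (267.8 − 234.5)/(267.8 + 234.5) = 348 × 33.3/502.3 ≈ 23.1 m/s.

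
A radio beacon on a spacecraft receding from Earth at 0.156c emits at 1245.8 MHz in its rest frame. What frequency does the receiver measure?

Relativistic Doppler for frequency: f' = f₀ · √((1 − β)/(1 + β)).
f' = 1245.8 × √(0.8440/1.1560) = 1245.8 × 0.85446 ≈ 1064.5 MHz.

1064.5 MHz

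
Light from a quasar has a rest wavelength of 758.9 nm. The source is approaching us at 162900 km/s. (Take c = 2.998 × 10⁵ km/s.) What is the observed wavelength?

412.8 nm

β = v/c = 162900/299800 = 0.5434.
Relativistic Doppler for wavelength: λ' = λ₀ · √((1 − β)/(1 + β)).
λ' = 758.9 × √(0.4566/1.5434) = 758.9 × 0.54394 ≈ 412.8 nm.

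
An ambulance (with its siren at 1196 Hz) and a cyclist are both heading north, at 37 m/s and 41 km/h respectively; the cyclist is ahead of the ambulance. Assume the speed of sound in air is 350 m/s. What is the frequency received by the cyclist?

1294 Hz

41 km/h = 11.39 m/s.
The cyclist is ahead, so the ambulance is moving toward it while the cyclist is moving away from the ambulance.
With source approaching and observer receding, f' = f · (v − v_o)/(v − v_s).
f' = 1196 × (350 − 11.39)/(350 − 37) = 1196 × 338.61/313 ≈ 1294 Hz.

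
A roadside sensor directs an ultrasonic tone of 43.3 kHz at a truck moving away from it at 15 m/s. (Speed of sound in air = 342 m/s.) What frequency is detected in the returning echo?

The truck first receives the wave as a moving observer: f₁ = f₀ · (v − u)/v = 43.3 × (342 − 15)/342 ≈ 41.4 kHz.
The reflection then acts as a moving source: f₂ = f₁ · v/(v + u) ≈ 39.7 kHz.

39.7 kHz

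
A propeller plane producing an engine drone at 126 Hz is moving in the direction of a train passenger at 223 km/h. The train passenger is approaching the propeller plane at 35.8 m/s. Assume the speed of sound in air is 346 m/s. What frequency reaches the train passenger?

169 Hz

223 km/h = 61.94 m/s.
With source approaching and observer approaching, f' = f · (v + v_o)/(v − v_s).
f' = 126 × (346 + 35.8)/(346 − 61.94) = 126 × 381.8/284.06 ≈ 169 Hz.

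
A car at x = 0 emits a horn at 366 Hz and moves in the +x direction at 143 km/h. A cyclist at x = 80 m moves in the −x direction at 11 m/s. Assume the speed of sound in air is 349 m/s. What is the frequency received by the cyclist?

143 km/h = 39.72 m/s.
The observer lies on the +x side, so the source is heading toward the observer and the observer is heading toward the source.
With source approaching and observer approaching, f' = f · (v + v_o)/(v − v_s).
f' = 366 × (349 + 11)/(349 − 39.72) = 366 × 360/309.28 ≈ 426 Hz.

426 Hz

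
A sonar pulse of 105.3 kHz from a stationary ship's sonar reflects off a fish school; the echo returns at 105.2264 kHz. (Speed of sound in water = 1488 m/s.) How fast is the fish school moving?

0.52 m/s

Double Doppler shift off a moving reflector: f₂ = f₀ · (v + u)/(v − u) (u > 0 toward emitter).
Rearranging, u = v · (f₂ − f₀)/(f₂ + f₀) = 1488 × -0.0736/210.5264 ≈ -0.52 m/s.
So the fish school is moving at 0.52 m/s away from the emitter.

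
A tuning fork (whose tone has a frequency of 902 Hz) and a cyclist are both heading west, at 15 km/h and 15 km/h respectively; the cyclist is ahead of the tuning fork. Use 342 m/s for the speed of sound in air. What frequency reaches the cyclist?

15 km/h = 4.167 m/s; 15 km/h = 4.167 m/s.
The cyclist is ahead, so the tuning fork is moving toward it while the cyclist is moving away from the tuning fork.
Both move, so f' = f · (v − v_o)/(v − v_s).
f' = 902 × (342 − 4.167)/(342 − 4.167) = 902 × 337.83/337.83 ≈ 902 Hz.

902 Hz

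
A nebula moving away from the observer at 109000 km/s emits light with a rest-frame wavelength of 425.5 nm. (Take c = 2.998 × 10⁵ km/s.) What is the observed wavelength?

622.8 nm

β = v/c = 109000/299800 = 0.3636.
Relativistic Doppler for wavelength: λ' = λ₀ · √((1 + β)/(1 − β)).
λ' = 425.5 × √(1.3636/0.6364) = 425.5 × 1.46375 ≈ 622.8 nm.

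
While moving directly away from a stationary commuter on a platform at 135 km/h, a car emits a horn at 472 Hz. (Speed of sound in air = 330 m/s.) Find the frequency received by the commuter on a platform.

424 Hz

135 km/h = 37.5 m/s.
With the source moving away from a stationary observer, f' = f · v/(v + v_s).
f' = 472 × 330/(330 + 37.5) = 472 × 330/367.5 ≈ 424 Hz.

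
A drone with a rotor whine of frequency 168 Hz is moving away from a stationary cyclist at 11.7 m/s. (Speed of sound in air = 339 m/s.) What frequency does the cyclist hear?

With the source moving away from a stationary observer, f' = f · v/(v + v_s).
f' = 168 × 339/(339 + 11.7) = 168 × 339/350.7 ≈ 162 Hz.

162 Hz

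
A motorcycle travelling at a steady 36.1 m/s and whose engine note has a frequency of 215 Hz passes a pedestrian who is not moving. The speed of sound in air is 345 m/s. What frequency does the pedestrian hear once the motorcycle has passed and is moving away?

195 Hz

Receding: f₂ = f · v/(v + v_s) = 215 × 345/381.1 ≈ 195 Hz.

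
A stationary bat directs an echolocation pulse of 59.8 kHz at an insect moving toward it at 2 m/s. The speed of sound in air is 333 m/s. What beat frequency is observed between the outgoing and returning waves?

723 Hz

At the insect (a moving observer), f₁ = f₀ · (v + u)/v = 59.8 × 335/333 ≈ 60.159 kHz.
On reflection it acts as a source moving toward the stationary detector: f₂ = f₁ · v/(v − u) = 60.159 × 333/331 ≈ 60.523 kHz.
Equivalently f₂ = f₀ · (v + u)/(v − u).
Beat frequency (with f₀ = 59800 Hz): |f₂ − f₀| = 2u·f₀/(v − u) = 2 × 2 × 59800/331 ≈ 723 Hz.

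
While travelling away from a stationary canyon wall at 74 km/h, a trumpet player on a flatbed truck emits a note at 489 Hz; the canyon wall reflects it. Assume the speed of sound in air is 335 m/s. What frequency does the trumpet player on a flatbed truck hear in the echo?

74 km/h = 20.56 m/s.
The canyon wall receives the sound from a moving source: f₁ = f₀ · v/(v + v_e) = 489 × 335/355.56 ≈ 461 Hz.
On the return leg the trumpet player on a flatbed truck is a moving observer: f₂ = f₁ · (v − v_e)/v = 461 × 314.44/335 ≈ 432 Hz.

432 Hz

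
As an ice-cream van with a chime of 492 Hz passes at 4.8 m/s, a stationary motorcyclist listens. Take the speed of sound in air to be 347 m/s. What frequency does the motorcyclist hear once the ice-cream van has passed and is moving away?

485 Hz

Receding: f₂ = f · v/(v + v_s) = 492 × 347/351.8 ≈ 485 Hz.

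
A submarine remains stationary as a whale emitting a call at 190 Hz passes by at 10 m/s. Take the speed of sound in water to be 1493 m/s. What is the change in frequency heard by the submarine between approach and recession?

2.55 Hz

Approaching: f₁ = f · v/(v − v_s) = 190 × 1493/1483 ≈ 191.28 Hz.
Receding: f₂ = f · v/(v + v_s) = 190 × 1493/1503 ≈ 188.74 Hz.
Drop: f₁ − f₂ = 2f·v·v_s/(v² − v_s²) = 2 × 190 × 1493 × 10/(1493² − 10²) ≈ 2.55 Hz.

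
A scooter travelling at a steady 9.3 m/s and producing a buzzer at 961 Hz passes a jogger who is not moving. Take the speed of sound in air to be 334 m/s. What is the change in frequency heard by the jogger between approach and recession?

Approaching: f₁ = f · v/(v − v_s) = 961 × 334/324.7 ≈ 988.5 Hz.
Receding: f₂ = f · v/(v + v_s) = 961 × 334/343.3 ≈ 935.0 Hz.
Drop: f₁ − f₂ = 2f·v·v_s/(v² − v_s²) = 2 × 961 × 334 × 9.3/(334² − 9.3²) ≈ 53.6 Hz.

53.6 Hz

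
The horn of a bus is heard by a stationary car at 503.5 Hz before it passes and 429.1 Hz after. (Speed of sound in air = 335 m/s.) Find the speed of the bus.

27 m/s

f₁/f₂ = (v + v_s)/(v − v_s), so v_s = v · (f₁ − f₂)/(f₁ + f₂).
v_s = 335 × (503.5 − 429.1)/(503.5 + 429.1) = 335 × 74.4/932.6 ≈ 27 m/s.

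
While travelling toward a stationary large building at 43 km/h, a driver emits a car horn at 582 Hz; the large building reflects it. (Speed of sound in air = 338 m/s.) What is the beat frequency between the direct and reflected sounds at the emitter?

42.6 Hz

43 km/h = 11.94 m/s.
The large building receives the sound from a moving source: f₁ = f₀ · v/(v − v_e) = 582 × 338/326.06 ≈ 603.3 Hz.
On the return leg the driver is a moving observer: f₂ = f₁ · (v + v_e)/v = 603.3 × 349.94/338 ≈ 624.6 Hz.
Beat against the emitted tone: |f₂ − f₀| = 2v_e·f₀/(v − v_e) = 2 × 11.94 × 582/326.06 ≈ 42.6 Hz.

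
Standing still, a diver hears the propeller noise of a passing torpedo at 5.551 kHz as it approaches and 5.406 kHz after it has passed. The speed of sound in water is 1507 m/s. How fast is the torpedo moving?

19.9 m/s

f₁/f₂ = (v + v_s)/(v − v_s), so v_s = v · (f₁ − f₂)/(f₁ + f₂).
v_s = 1507 × (5.551 − 5.406)/(5.551 + 5.406) = 1507 × 0.145/10.957 ≈ 19.9 m/s.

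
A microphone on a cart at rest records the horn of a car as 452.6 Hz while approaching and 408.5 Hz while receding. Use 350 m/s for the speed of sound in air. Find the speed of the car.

17.9 m/s

f₁/f₂ = (v + v_s)/(v − v_s), so v_s = v · (f₁ − f₂)/(f₁ + f₂).
v_s = 350 × (452.6 − 408.5)/(452.6 + 408.5) = 350 × 44.1/861.1 ≈ 17.9 m/s.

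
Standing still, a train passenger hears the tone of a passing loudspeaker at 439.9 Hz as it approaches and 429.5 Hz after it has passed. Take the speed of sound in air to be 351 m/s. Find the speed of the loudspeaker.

f₁/f₂ = (v + v_s)/(v − v_s), so v_s = v · (f₁ − f₂)/(f₁ + f₂).
v_s = 351 × (439.9 − 429.5)/(439.9 + 429.5) = 351 × 10.4/869.4 ≈ 4.2 m/s.

4.2 m/s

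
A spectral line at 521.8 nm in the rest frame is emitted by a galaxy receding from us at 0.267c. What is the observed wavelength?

686.0 nm

Relativistic Doppler for wavelength: λ' = λ₀ · √((1 + β)/(1 − β)).
λ' = 521.8 × √(1.2670/0.7330) = 521.8 × 1.31473 ≈ 686.0 nm.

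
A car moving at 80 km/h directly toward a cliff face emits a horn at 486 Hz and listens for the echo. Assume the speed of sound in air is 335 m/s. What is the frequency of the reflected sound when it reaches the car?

80 km/h = 22.22 m/s.
The cliff face receives the sound from a moving source: f₁ = f₀ · v/(v − v_e) = 486 × 335/312.78 ≈ 521 Hz.
On the return leg the car is a moving observer: f₂ = f₁ · (v + v_e)/v = 521 × 357.22/335 ≈ 555 Hz.

555 Hz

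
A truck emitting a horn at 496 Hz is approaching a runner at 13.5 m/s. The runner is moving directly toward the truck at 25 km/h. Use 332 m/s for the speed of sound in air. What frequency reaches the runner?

25 km/h = 6.944 m/s.
With source approaching and observer approaching, f' = f · (v + v_o)/(v − v_s).
f' = 496 × (332 + 6.944)/(332 − 13.5) = 496 × 338.94/318.5 ≈ 528 Hz.

528 Hz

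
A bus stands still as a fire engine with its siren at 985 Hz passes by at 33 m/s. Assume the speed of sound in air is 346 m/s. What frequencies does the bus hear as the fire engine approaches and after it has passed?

1089 Hz approaching; 899 Hz receding

Approaching: f₁ = f · v/(v − v_s) = 985 × 346/313 ≈ 1089 Hz.
Receding: f₂ = f · v/(v + v_s) = 985 × 346/379 ≈ 899 Hz.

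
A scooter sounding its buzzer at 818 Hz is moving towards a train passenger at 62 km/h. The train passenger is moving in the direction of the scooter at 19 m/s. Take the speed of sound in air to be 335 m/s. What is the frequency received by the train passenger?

911 Hz

62 km/h = 17.22 m/s.
With source approaching and observer approaching, f' = f · (v + v_o)/(v − v_s).
f' = 818 × (335 + 19)/(335 − 17.22) = 818 × 354/317.78 ≈ 911 Hz.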